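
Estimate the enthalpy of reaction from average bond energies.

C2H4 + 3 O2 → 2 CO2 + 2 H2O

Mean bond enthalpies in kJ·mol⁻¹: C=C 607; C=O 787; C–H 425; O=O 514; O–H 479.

Bonds broken (reactants):
  C–H: 4 × 425 = 1700
  C=C: 1 × 607 = 607
  O=O: 3 × 514 = 1542
  Σ(broken) = 3849 kJ
Bonds formed (products):
  C=O: 4 × 787 = 3148
  O–H: 4 × 479 = 1916
  Σ(formed) = 5064 kJ
ΔH = Σ(broken) − Σ(formed) = 3849 − 5064 = −1215 kJ

ΔH ≈ −1215 kJ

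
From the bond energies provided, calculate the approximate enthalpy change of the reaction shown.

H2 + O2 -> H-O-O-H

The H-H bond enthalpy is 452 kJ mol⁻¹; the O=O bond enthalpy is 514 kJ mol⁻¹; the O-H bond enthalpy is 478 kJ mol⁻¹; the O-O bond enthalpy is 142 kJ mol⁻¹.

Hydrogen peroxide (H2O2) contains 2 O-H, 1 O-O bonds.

Bonds broken (reactants):
  H-H: 1 × 452 = 452
  O=O: 1 × 514 = 514
  Σ(broken) = 966 kJ
Bonds formed (products):
  O-H: 2 × 478 = 956
  O-O: 1 × 142 = 142
  Σ(formed) = 1098 kJ
ΔH = Σ(broken) − Σ(formed) = 966 − 1098 = −132 kJ

ΔH ≈ −132 kJ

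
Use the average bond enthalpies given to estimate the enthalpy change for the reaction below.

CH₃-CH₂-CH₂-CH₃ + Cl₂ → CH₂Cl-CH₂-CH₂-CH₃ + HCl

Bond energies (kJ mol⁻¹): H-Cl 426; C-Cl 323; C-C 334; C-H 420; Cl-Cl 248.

ΔH ≈ −81 kJ

Bonds broken (reactants):
  C-C: 3 × 334 = 1002
  C-H: 10 × 420 = 4200
  Cl-Cl: 1 × 248 = 248
  Σ(broken) = 5450 kJ
Bonds formed (products):
  C-C: 3 × 334 = 1002
  C-Cl: 1 × 323 = 323
  C-H: 9 × 420 = 3780
  H-Cl: 1 × 426 = 426
  Σ(formed) = 5531 kJ
ΔH = Σ(broken) − Σ(formed) = 5450 − 5531 = −81 kJ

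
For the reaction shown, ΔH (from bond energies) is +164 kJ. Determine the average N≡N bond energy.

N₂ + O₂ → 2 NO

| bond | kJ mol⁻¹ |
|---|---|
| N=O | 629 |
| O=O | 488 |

Let D be the N≡N bond energy.
Σ(broken) = 1×D + 1×488 = 488 + D
Σ(formed) = 2×629 = 1258
ΔH = Σ(broken) − Σ(formed) = (488 + D) − (1258) = −770 + D
Setting this equal to +164 kJ gives D = 934 kJ/mol.

D(N≡N) ≈ 934 kJ/mol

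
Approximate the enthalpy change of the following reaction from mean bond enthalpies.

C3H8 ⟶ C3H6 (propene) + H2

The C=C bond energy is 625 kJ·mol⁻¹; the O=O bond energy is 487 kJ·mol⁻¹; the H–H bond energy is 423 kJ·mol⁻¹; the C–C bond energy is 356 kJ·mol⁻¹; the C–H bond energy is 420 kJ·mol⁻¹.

ΔH ≈ +148 kJ

Bonds broken (reactants):
  C–C: 2 × 356 = 712
  C–H: 8 × 420 = 3360
  Σ(broken) = 4072 kJ
Bonds formed (products):
  C–C: 1 × 356 = 356
  C–H: 6 × 420 = 2520
  C=C: 1 × 625 = 625
  H–H: 1 × 423 = 423
  Σ(formed) = 3924 kJ
ΔH = Σ(broken) − Σ(formed) = 4072 − 3924 = +148 kJ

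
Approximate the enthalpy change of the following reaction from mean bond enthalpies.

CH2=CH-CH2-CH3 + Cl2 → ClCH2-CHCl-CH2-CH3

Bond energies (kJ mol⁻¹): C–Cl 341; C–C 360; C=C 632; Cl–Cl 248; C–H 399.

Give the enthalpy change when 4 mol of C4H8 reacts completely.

ΔH = −648 kJ

Bonds broken (reactants):
  C–C: 2 × 360 = 720
  C–H: 8 × 399 = 3192
  C=C: 1 × 632 = 632
  Cl–Cl: 1 × 248 = 248
  Σ(broken) = 4792 kJ
Bonds formed (products):
  C–C: 3 × 360 = 1080
  C–Cl: 2 × 341 = 682
  C–H: 8 × 399 = 3192
  Σ(formed) = 4954 kJ
ΔH = Σ(broken) − Σ(formed) = 4792 − 4954 = −162 kJ
For 4× the reaction as written: 4 × (−162) = −648 kJ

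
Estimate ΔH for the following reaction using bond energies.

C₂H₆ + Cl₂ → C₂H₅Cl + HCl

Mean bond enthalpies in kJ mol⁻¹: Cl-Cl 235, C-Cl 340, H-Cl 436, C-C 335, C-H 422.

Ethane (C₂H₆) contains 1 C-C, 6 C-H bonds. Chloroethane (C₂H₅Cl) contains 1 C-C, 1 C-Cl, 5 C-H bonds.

ΔH ≈ −119 kJ

Bonds broken (reactants):
  C-C: 1 × 335 = 335
  C-H: 6 × 422 = 2532
  Cl-Cl: 1 × 235 = 235
  Σ(broken) = 3102 kJ
Bonds formed (products):
  C-C: 1 × 335 = 335
  C-Cl: 1 × 340 = 340
  C-H: 5 × 422 = 2110
  H-Cl: 1 × 436 = 436
  Σ(formed) = 3221 kJ
ΔH = Σ(broken) − Σ(formed) = 3102 − 3221 = −119 kJ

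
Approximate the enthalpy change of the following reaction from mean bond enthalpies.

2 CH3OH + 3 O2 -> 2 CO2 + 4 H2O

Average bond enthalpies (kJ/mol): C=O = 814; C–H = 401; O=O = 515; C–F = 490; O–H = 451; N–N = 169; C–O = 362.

Bonds broken (reactants):
  C–H: 6 × 401 = 2406
  C–O: 2 × 362 = 724
  O–H: 2 × 451 = 902
  O=O: 3 × 515 = 1545
  Σ(broken) = 5577 kJ
Bonds formed (products):
  C=O: 4 × 814 = 3256
  O–H: 8 × 451 = 3608
  Σ(formed) = 6864 kJ
ΔH = Σ(broken) − Σ(formed) = 5577 − 6864 = −1287 kJ

ΔH ≈ −1287 kJ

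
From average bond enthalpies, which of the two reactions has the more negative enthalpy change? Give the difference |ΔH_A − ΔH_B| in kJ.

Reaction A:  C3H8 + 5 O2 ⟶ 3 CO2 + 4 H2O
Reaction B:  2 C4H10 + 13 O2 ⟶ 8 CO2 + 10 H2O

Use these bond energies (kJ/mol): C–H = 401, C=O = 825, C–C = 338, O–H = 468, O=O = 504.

Reaction B, by 3670 kJ

Reaction A:
  Bonds broken (reactants):
    C–C: 2 × 338 = 676
    C–H: 8 × 401 = 3208
    O=O: 5 × 504 = 2520
    Σ(broken) = 6404 kJ
  Bonds formed (products):
    C=O: 6 × 825 = 4950
    O–H: 8 × 468 = 3744
    Σ(formed) = 8694 kJ
  ΔH_A = 6404 − 8694 = −2290 kJ
Reaction B:
  Bonds broken (reactants):
    C–C: 6 × 338 = 2028
    C–H: 20 × 401 = 8020
    O=O: 13 × 504 = 6552
    Σ(broken) = 16600 kJ
  Bonds formed (products):
    C=O: 16 × 825 = 13200
    O–H: 20 × 468 = 9360
    Σ(formed) = 22560 kJ
  ΔH_B = 16600 − 22560 = −5960 kJ
ΔH_A − ΔH_B = +3670 kJ, so reaction B has the more negative ΔH; |ΔH_A − ΔH_B| = 3670 kJ.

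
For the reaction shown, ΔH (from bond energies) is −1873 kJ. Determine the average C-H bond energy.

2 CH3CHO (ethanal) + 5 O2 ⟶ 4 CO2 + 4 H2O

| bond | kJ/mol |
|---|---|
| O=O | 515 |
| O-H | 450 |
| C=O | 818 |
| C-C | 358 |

D(C-H) ≈ 418 kJ/mol

Let D be the C-H bond energy.
Σ(broken) = 2×358 + 8×D + 2×818 + 5×515 = 4927 + 8D
Σ(formed) = 8×818 + 8×450 = 10144
ΔH = Σ(broken) − Σ(formed) = (4927 + 8D) − (10144) = −5217 + 8D
Setting this equal to −1873 kJ gives 8D = 3344, so D = 418 kJ/mol.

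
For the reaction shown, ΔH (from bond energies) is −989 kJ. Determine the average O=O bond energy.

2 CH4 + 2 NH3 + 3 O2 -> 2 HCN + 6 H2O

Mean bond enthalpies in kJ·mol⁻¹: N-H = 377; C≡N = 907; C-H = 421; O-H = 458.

Let D be the O=O bond energy.
Σ(broken) = 8×421 + 6×377 + 3×D = 5630 + 3D
Σ(formed) = 2×907 + 2×421 + 12×458 = 8152
ΔH = Σ(broken) − Σ(formed) = (5630 + 3D) − (8152) = −2522 + 3D
Setting this equal to −989 kJ gives 3D = 1533, so D = 511 kJ/mol.

D(O=O) ≈ 511 kJ/mol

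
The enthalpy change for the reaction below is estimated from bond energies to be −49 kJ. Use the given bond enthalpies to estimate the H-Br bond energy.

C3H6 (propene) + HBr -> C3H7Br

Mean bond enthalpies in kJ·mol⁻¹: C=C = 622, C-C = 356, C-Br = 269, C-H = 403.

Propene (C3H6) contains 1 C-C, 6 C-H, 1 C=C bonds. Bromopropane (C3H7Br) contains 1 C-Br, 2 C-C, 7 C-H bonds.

Let D be the H-Br bond energy.
Σ(broken) = 1×356 + 6×403 + 1×622 + 1×D = 3396 + D
Σ(formed) = 1×269 + 2×356 + 7×403 = 3802
ΔH = Σ(broken) − Σ(formed) = (3396 + D) − (3802) = −406 + D
Setting this equal to −49 kJ gives D = 357 kJ/mol.

D(H-Br) ≈ 357 kJ/mol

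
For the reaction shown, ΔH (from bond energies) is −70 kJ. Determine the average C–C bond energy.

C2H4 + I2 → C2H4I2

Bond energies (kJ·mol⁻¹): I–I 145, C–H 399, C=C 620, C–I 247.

Let D be the C–C bond energy.
Σ(broken) = 4×399 + 1×620 + 1×145 = 2361
Σ(formed) = 1×D + 4×399 + 2×247 = 2090 + D
ΔH = Σ(broken) − Σ(formed) = (2361) − (2090 + D) = +271 − D
Setting this equal to −70 kJ gives D = 341 kJ/mol.

D(C–C) ≈ 341 kJ/mol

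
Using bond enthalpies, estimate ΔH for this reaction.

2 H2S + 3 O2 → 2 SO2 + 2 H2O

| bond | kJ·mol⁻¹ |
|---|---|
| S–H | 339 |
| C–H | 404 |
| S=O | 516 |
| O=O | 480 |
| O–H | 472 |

Bonds broken (reactants):
  O=O: 3 × 480 = 1440
  S–H: 4 × 339 = 1356
  Σ(broken) = 2796 kJ
Bonds formed (products):
  O–H: 4 × 472 = 1888
  S=O: 4 × 516 = 2064
  Σ(formed) = 3952 kJ
ΔH = Σ(broken) − Σ(formed) = 2796 − 3952 = −1156 kJ

ΔH ≈ −1156 kJ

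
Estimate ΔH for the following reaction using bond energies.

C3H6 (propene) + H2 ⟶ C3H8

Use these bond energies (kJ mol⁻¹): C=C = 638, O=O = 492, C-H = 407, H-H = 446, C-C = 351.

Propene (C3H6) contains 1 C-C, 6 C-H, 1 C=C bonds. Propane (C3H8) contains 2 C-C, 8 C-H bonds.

ΔH ≈ −81 kJ

Bonds broken (reactants):
  C-C: 1 × 351 = 351
  C-H: 6 × 407 = 2442
  C=C: 1 × 638 = 638
  H-H: 1 × 446 = 446
  Σ(broken) = 3877 kJ
Bonds formed (products):
  C-C: 2 × 351 = 702
  C-H: 8 × 407 = 3256
  Σ(formed) = 3958 kJ
ΔH = Σ(broken) − Σ(formed) = 3877 − 3958 = −81 kJ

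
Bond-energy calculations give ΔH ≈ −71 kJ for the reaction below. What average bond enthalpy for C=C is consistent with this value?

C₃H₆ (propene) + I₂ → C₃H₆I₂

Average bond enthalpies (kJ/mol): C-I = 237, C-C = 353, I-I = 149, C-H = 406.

Let D be the C=C bond energy.
Σ(broken) = 1×353 + 6×406 + 1×D + 1×149 = 2938 + D
Σ(formed) = 2×353 + 6×406 + 2×237 = 3616
ΔH = Σ(broken) − Σ(formed) = (2938 + D) − (3616) = −678 + D
Setting this equal to −71 kJ gives D = 607 kJ/mol.

D(C=C) ≈ 607 kJ/mol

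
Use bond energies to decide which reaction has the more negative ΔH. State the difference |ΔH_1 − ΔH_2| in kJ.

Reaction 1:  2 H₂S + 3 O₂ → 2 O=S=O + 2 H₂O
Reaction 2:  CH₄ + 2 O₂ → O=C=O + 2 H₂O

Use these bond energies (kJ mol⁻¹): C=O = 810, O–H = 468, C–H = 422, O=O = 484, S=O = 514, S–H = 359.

Reaction 1, by 204 kJ

Reaction 1:
  Bonds broken (reactants):
    O=O: 3 × 484 = 1452
    S–H: 4 × 359 = 1436
    Σ(broken) = 2888 kJ
  Bonds formed (products):
    O–H: 4 × 468 = 1872
    S=O: 4 × 514 = 2056
    Σ(formed) = 3928 kJ
  ΔH_1 = 2888 − 3928 = −1040 kJ
Reaction 2:
  Bonds broken (reactants):
    C–H: 4 × 422 = 1688
    O=O: 2 × 484 = 968
    Σ(broken) = 2656 kJ
  Bonds formed (products):
    C=O: 2 × 810 = 1620
    O–H: 4 × 468 = 1872
    Σ(formed) = 3492 kJ
  ΔH_2 = 2656 − 3492 = −836 kJ
ΔH_1 − ΔH_2 = −204 kJ, so reaction 1 has the more negative ΔH; |ΔH_1 − ΔH_2| = 204 kJ.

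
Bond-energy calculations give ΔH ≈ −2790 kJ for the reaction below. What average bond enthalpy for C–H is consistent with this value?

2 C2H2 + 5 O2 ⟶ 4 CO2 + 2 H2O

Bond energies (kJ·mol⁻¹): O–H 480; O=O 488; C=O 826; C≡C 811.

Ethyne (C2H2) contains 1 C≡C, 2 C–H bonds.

D(C–H) ≈ 419 kJ/mol

Let D be the C–H bond energy.
Σ(broken) = 2×811 + 4×D + 5×488 = 4062 + 4D
Σ(formed) = 8×826 + 4×480 = 8528
ΔH = Σ(broken) − Σ(formed) = (4062 + 4D) − (8528) = −4466 + 4D
Setting this equal to −2790 kJ gives 4D = 1676, so D = 419 kJ/mol.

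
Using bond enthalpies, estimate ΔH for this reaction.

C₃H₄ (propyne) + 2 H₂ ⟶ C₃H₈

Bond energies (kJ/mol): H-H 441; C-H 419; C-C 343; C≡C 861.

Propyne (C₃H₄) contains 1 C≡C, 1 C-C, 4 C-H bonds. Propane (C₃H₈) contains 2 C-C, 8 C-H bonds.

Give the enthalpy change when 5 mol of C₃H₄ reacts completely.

Bonds broken (reactants):
  C≡C: 1 × 861 = 861
  C-C: 1 × 343 = 343
  C-H: 4 × 419 = 1676
  H-H: 2 × 441 = 882
  Σ(broken) = 3762 kJ
Bonds formed (products):
  C-C: 2 × 343 = 686
  C-H: 8 × 419 = 3352
  Σ(formed) = 4038 kJ
ΔH = Σ(broken) − Σ(formed) = 3762 − 4038 = −276 kJ
For 5× the reaction as written: 5 × (−276) = −1380 kJ

ΔH = −1380 kJ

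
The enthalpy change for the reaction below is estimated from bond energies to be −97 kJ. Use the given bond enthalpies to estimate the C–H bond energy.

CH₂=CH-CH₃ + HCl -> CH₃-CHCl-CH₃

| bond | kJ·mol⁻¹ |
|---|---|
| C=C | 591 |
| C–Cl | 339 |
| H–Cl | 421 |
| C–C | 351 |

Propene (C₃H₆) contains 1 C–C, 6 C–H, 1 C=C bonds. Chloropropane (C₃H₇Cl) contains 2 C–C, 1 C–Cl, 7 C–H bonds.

D(C–H) ≈ 419 kJ/mol

Let D be the C–H bond energy.
Σ(broken) = 1×351 + 6×D + 1×591 + 1×421 = 1363 + 6D
Σ(formed) = 2×351 + 1×339 + 7×D = 1041 + 7D
ΔH = Σ(broken) − Σ(formed) = (1363 + 6D) − (1041 + 7D) = +322 − D
Setting this equal to −97 kJ gives D = 419 kJ/mol.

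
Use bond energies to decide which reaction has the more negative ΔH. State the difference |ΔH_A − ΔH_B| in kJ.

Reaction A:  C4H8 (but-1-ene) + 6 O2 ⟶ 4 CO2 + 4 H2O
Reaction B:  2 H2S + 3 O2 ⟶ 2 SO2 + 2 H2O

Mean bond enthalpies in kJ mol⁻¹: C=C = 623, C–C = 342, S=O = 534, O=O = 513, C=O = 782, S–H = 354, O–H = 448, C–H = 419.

Reaction A, by 1130 kJ

Reaction A:
  Bonds broken (reactants):
    C–C: 2 × 342 = 684
    C–H: 8 × 419 = 3352
    C=C: 1 × 623 = 623
    O=O: 6 × 513 = 3078
    Σ(broken) = 7737 kJ
  Bonds formed (products):
    C=O: 8 × 782 = 6256
    O–H: 8 × 448 = 3584
    Σ(formed) = 9840 kJ
  ΔH_A = 7737 − 9840 = −2103 kJ
Reaction B:
  Bonds broken (reactants):
    O=O: 3 × 513 = 1539
    S–H: 4 × 354 = 1416
    Σ(broken) = 2955 kJ
  Bonds formed (products):
    O–H: 4 × 448 = 1792
    S=O: 4 × 534 = 2136
    Σ(formed) = 3928 kJ
  ΔH_B = 2955 − 3928 = −973 kJ
ΔH_A − ΔH_B = −1130 kJ, so reaction A has the more negative ΔH; |ΔH_A − ΔH_B| = 1130 kJ.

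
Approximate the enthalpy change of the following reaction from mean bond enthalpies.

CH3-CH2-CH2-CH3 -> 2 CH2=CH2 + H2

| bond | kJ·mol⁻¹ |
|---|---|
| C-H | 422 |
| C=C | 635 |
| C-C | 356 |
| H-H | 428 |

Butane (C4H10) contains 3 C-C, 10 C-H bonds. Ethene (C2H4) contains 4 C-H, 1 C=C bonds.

Bonds broken (reactants):
  C-C: 3 × 356 = 1068
  C-H: 10 × 422 = 4220
  Σ(broken) = 5288 kJ
Bonds formed (products):
  C-H: 8 × 422 = 3376
  C=C: 2 × 635 = 1270
  H-H: 1 × 428 = 428
  Σ(formed) = 5074 kJ
ΔH = Σ(broken) − Σ(formed) = 5288 − 5074 = +214 kJ

ΔH ≈ +214 kJ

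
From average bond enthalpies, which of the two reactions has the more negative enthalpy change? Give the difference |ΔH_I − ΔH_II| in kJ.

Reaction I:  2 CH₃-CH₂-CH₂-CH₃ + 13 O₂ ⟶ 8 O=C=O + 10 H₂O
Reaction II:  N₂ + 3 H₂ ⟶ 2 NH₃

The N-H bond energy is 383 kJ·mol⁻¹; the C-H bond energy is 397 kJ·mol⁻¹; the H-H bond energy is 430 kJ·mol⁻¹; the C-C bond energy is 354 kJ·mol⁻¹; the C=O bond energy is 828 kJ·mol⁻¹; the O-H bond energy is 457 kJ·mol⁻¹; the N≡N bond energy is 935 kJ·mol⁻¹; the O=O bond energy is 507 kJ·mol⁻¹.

Reaction I:
  Bonds broken (reactants):
    C-C: 6 × 354 = 2124
    C-H: 20 × 397 = 7940
    O=O: 13 × 507 = 6591
    Σ(broken) = 16655 kJ
  Bonds formed (products):
    C=O: 16 × 828 = 13248
    O-H: 20 × 457 = 9140
    Σ(formed) = 22388 kJ
  ΔH_I = 16655 − 22388 = −5733 kJ
Reaction II:
  Bonds broken (reactants):
    H-H: 3 × 430 = 1290
    N≡N: 1 × 935 = 935
    Σ(broken) = 2225 kJ
  Bonds formed (products):
    N-H: 6 × 383 = 2298
    Σ(formed) = 2298 kJ
  ΔH_II = 2225 − 2298 = −73 kJ
ΔH_I − ΔH_II = −5660 kJ, so reaction I has the more negative ΔH; |ΔH_I − ΔH_II| = 5660 kJ.

Reaction I, by 5660 kJ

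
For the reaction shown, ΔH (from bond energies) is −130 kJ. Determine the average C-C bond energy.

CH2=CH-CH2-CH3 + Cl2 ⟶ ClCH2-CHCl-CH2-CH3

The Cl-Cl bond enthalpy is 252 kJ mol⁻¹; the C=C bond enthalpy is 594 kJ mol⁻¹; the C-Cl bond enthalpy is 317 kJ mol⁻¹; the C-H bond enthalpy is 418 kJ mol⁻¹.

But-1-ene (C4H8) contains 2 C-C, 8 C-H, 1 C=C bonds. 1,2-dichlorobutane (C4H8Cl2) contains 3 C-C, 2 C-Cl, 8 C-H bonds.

Let D be the C-C bond energy.
Σ(broken) = 2×D + 8×418 + 1×594 + 1×252 = 4190 + 2D
Σ(formed) = 3×D + 2×317 + 8×418 = 3978 + 3D
ΔH = Σ(broken) − Σ(formed) = (4190 + 2D) − (3978 + 3D) = +212 − D
Setting this equal to −130 kJ gives D = 342 kJ/mol.

D(C-C) ≈ 342 kJ/mol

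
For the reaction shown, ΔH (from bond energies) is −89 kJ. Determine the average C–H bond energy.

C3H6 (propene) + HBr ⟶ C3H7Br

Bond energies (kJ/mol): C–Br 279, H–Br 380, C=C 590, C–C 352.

Let D be the C–H bond energy.
Σ(broken) = 1×352 + 6×D + 1×590 + 1×380 = 1322 + 6D
Σ(formed) = 1×279 + 2×352 + 7×D = 983 + 7D
ΔH = Σ(broken) − Σ(formed) = (1322 + 6D) − (983 + 7D) = +339 − D
Setting this equal to −89 kJ gives D = 428 kJ/mol.

D(C–H) ≈ 428 kJ/mol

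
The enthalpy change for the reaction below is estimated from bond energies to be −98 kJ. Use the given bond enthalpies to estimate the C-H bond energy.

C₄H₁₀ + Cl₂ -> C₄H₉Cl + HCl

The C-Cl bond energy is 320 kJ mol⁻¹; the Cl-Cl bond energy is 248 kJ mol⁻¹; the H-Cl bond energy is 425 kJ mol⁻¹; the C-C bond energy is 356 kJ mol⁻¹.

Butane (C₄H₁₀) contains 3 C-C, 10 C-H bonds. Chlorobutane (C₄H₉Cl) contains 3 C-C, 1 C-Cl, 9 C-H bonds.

D(C-H) ≈ 399 kJ/mol

Let D be the C-H bond energy.
Σ(broken) = 3×356 + 10×D + 1×248 = 1316 + 10D
Σ(formed) = 3×356 + 1×320 + 9×D + 1×425 = 1813 + 9D
ΔH = Σ(broken) − Σ(formed) = (1316 + 10D) − (1813 + 9D) = −497 + D
Setting this equal to −98 kJ gives D = 399 kJ/mol.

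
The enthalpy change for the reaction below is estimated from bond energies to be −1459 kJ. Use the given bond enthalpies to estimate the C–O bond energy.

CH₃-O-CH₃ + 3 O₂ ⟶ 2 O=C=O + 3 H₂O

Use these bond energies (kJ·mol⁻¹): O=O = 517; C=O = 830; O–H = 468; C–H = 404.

Let D be the C–O bond energy.
Σ(broken) = 6×404 + 2×D + 3×517 = 3975 + 2D
Σ(formed) = 4×830 + 6×468 = 6128
ΔH = Σ(broken) − Σ(formed) = (3975 + 2D) − (6128) = −2153 + 2D
Setting this equal to −1459 kJ gives 2D = 694, so D = 347 kJ/mol.

D(C–O) ≈ 347 kJ/mol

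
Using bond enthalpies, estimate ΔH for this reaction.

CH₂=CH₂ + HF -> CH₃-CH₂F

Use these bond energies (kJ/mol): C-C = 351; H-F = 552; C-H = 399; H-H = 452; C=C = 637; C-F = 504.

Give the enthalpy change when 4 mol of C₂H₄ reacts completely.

ΔH = −260 kJ

Bonds broken (reactants):
  C-H: 4 × 399 = 1596
  C=C: 1 × 637 = 637
  H-F: 1 × 552 = 552
  Σ(broken) = 2785 kJ
Bonds formed (products):
  C-C: 1 × 351 = 351
  C-F: 1 × 504 = 504
  C-H: 5 × 399 = 1995
  Σ(formed) = 2850 kJ
ΔH = Σ(broken) − Σ(formed) = 2785 − 2850 = −65 kJ
For 4× the reaction as written: 4 × (−65) = −260 kJ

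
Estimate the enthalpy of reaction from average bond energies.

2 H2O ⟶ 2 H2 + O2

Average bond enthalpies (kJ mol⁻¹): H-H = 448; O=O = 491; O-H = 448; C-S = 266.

Bonds broken (reactants):
  O-H: 4 × 448 = 1792
  Σ(broken) = 1792 kJ
Bonds formed (products):
  H-H: 2 × 448 = 896
  O=O: 1 × 491 = 491
  Σ(formed) = 1387 kJ
ΔH = Σ(broken) − Σ(formed) = 1792 − 1387 = +405 kJ

ΔH ≈ +405 kJ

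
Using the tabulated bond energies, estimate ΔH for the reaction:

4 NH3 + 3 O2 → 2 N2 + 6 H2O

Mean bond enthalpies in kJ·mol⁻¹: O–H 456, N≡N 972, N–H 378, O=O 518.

ΔH ≈ −1326 kJ

Bonds broken (reactants):
  N–H: 12 × 378 = 4536
  O=O: 3 × 518 = 1554
  Σ(broken) = 6090 kJ
Bonds formed (products):
  N≡N: 2 × 972 = 1944
  O–H: 12 × 456 = 5472
  Σ(formed) = 7416 kJ
ΔH = Σ(broken) − Σ(formed) = 6090 − 7416 = −1326 kJ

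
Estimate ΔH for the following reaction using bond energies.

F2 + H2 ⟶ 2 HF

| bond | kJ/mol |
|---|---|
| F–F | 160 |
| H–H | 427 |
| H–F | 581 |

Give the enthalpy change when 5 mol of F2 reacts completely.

ΔH = −2875 kJ

Bonds broken (reactants):
  F–F: 1 × 160 = 160
  H–H: 1 × 427 = 427
  Σ(broken) = 587 kJ
Bonds formed (products):
  H–F: 2 × 581 = 1162
  Σ(formed) = 1162 kJ
ΔH = Σ(broken) − Σ(formed) = 587 − 1162 = −575 kJ
For 5× the reaction as written: 5 × (−575) = −2875 kJ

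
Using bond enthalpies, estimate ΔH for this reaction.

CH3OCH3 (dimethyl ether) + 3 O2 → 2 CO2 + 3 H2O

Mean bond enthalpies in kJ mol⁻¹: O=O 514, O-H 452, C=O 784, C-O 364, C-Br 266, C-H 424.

ΔH ≈ −1034 kJ

Bonds broken (reactants):
  C-H: 6 × 424 = 2544
  C-O: 2 × 364 = 728
  O=O: 3 × 514 = 1542
  Σ(broken) = 4814 kJ
Bonds formed (products):
  C=O: 4 × 784 = 3136
  O-H: 6 × 452 = 2712
  Σ(formed) = 5848 kJ
ΔH = Σ(broken) − Σ(formed) = 4814 − 5848 = −1034 kJ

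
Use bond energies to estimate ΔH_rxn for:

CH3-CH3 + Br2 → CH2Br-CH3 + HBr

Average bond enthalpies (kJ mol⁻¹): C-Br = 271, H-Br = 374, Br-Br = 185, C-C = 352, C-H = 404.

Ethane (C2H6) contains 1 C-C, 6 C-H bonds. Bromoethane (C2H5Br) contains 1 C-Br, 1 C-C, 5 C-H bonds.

Bonds broken (reactants):
  Br-Br: 1 × 185 = 185
  C-C: 1 × 352 = 352
  C-H: 6 × 404 = 2424
  Σ(broken) = 2961 kJ
Bonds formed (products):
  C-Br: 1 × 271 = 271
  C-C: 1 × 352 = 352
  C-H: 5 × 404 = 2020
  H-Br: 1 × 374 = 374
  Σ(formed) = 3017 kJ
ΔH = Σ(broken) − Σ(formed) = 2961 − 3017 = −56 kJ

ΔH ≈ −56 kJ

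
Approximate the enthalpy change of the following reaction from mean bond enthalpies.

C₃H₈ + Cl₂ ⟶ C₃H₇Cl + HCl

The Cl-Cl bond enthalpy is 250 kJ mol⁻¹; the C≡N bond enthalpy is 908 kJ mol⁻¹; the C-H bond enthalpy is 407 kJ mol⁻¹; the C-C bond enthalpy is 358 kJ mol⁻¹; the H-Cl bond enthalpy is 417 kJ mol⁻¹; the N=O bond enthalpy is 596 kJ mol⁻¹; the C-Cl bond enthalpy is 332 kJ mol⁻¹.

Bonds broken (reactants):
  C-C: 2 × 358 = 716
  C-H: 8 × 407 = 3256
  Cl-Cl: 1 × 250 = 250
  Σ(broken) = 4222 kJ
Bonds formed (products):
  C-C: 2 × 358 = 716
  C-Cl: 1 × 332 = 332
  C-H: 7 × 407 = 2849
  H-Cl: 1 × 417 = 417
  Σ(formed) = 4314 kJ
ΔH = Σ(broken) − Σ(formed) = 4222 − 4314 = −92 kJ

ΔH ≈ −92 kJ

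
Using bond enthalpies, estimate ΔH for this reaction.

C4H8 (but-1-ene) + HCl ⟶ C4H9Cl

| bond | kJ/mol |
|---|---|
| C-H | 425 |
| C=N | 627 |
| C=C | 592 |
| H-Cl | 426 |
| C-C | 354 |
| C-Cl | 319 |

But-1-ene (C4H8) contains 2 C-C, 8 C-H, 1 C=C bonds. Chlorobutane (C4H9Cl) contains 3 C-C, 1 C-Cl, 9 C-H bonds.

ΔH ≈ −80 kJ

Bonds broken (reactants):
  C-C: 2 × 354 = 708
  C-H: 8 × 425 = 3400
  C=C: 1 × 592 = 592
  H-Cl: 1 × 426 = 426
  Σ(broken) = 5126 kJ
Bonds formed (products):
  C-C: 3 × 354 = 1062
  C-Cl: 1 × 319 = 319
  C-H: 9 × 425 = 3825
  Σ(formed) = 5206 kJ
ΔH = Σ(broken) − Σ(formed) = 5126 − 5206 = −80 kJ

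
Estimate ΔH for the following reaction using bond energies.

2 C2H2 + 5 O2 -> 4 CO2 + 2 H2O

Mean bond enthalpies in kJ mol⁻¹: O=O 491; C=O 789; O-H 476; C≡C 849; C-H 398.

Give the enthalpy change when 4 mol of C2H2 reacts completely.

ΔH = −4942 kJ

Bonds broken (reactants):
  C≡C: 2 × 849 = 1698
  C-H: 4 × 398 = 1592
  O=O: 5 × 491 = 2455
  Σ(broken) = 5745 kJ
Bonds formed (products):
  C=O: 8 × 789 = 6312
  O-H: 4 × 476 = 1904
  Σ(formed) = 8216 kJ
ΔH = Σ(broken) − Σ(formed) = 5745 − 8216 = −2471 kJ
For 2× the reaction as written: 2 × (−2471) = −4942 kJ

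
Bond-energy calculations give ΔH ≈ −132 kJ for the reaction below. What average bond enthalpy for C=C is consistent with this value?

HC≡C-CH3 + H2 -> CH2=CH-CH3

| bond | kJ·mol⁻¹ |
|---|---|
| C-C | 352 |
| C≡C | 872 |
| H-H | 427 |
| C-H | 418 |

Let D be the C=C bond energy.
Σ(broken) = 1×872 + 1×352 + 4×418 + 1×427 = 3323
Σ(formed) = 1×352 + 6×418 + 1×D = 2860 + D
ΔH = Σ(broken) − Σ(formed) = (3323) − (2860 + D) = +463 − D
Setting this equal to −132 kJ gives D = 595 kJ/mol.

D(C=C) ≈ 595 kJ/mol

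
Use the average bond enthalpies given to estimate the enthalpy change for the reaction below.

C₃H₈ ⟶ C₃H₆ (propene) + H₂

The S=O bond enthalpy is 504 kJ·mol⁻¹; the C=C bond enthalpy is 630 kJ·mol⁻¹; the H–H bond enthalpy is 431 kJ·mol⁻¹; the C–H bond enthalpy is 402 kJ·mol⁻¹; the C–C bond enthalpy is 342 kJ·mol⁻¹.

ΔH ≈ +85 kJ

Bonds broken (reactants):
  C–C: 2 × 342 = 684
  C–H: 8 × 402 = 3216
  Σ(broken) = 3900 kJ
Bonds formed (products):
  C–C: 1 × 342 = 342
  C–H: 6 × 402 = 2412
  C=C: 1 × 630 = 630
  H–H: 1 × 431 = 431
  Σ(formed) = 3815 kJ
ΔH = Σ(broken) − Σ(formed) = 3900 − 3815 = +85 kJ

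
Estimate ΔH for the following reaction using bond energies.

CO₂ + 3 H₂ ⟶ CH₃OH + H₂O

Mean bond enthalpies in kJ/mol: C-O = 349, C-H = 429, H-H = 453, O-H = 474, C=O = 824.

ΔH ≈ −51 kJ

Bonds broken (reactants):
  C=O: 2 × 824 = 1648
  H-H: 3 × 453 = 1359
  Σ(broken) = 3007 kJ
Bonds formed (products):
  C-H: 3 × 429 = 1287
  C-O: 1 × 349 = 349
  O-H: 3 × 474 = 1422
  Σ(formed) = 3058 kJ
ΔH = Σ(broken) − Σ(formed) = 3007 − 3058 = −51 kJ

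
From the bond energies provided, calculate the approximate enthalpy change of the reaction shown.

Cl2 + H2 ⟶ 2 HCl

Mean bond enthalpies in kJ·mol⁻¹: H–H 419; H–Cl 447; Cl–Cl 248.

ΔH ≈ −227 kJ

Bonds broken (reactants):
  Cl–Cl: 1 × 248 = 248
  H–H: 1 × 419 = 419
  Σ(broken) = 667 kJ
Bonds formed (products):
  H–Cl: 2 × 447 = 894
  Σ(formed) = 894 kJ
ΔH = Σ(broken) − Σ(formed) = 667 − 894 = −227 kJ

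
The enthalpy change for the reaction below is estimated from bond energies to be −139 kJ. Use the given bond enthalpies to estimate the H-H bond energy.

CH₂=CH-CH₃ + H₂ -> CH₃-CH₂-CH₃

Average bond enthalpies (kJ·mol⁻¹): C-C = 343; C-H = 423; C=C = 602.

Let D be the H-H bond energy.
Σ(broken) = 1×343 + 6×423 + 1×602 + 1×D = 3483 + D
Σ(formed) = 2×343 + 8×423 = 4070
ΔH = Σ(broken) − Σ(formed) = (3483 + D) − (4070) = −587 + D
Setting this equal to −139 kJ gives D = 448 kJ/mol.

D(H-H) ≈ 448 kJ/mol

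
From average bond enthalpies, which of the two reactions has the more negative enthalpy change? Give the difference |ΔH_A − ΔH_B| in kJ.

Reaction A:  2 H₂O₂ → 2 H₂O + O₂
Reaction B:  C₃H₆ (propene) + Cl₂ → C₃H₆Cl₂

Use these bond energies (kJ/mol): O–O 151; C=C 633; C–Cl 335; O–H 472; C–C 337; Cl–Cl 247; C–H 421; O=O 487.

Reaction A:
  Bonds broken (reactants):
    O–H: 4 × 472 = 1888
    O–O: 2 × 151 = 302
    Σ(broken) = 2190 kJ
  Bonds formed (products):
    O–H: 4 × 472 = 1888
    O=O: 1 × 487 = 487
    Σ(formed) = 2375 kJ
  ΔH_A = 2190 − 2375 = −185 kJ
Reaction B:
  Bonds broken (reactants):
    C–C: 1 × 337 = 337
    C–H: 6 × 421 = 2526
    C=C: 1 × 633 = 633
    Cl–Cl: 1 × 247 = 247
    Σ(broken) = 3743 kJ
  Bonds formed (products):
    C–C: 2 × 337 = 674
    C–Cl: 2 × 335 = 670
    C–H: 6 × 421 = 2526
    Σ(formed) = 3870 kJ
  ΔH_B = 3743 − 3870 = −127 kJ
ΔH_A − ΔH_B = −58 kJ, so reaction A has the more negative ΔH; |ΔH_A − ΔH_B| = 58 kJ.

Reaction A, by 58 kJ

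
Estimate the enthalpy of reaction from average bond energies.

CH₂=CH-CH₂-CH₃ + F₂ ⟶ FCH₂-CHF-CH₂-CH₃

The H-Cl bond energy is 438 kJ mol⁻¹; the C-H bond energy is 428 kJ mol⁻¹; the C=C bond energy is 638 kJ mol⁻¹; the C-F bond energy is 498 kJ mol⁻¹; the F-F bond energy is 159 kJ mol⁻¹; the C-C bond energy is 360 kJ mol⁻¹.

ΔH ≈ −559 kJ

Bonds broken (reactants):
  C-C: 2 × 360 = 720
  C-H: 8 × 428 = 3424
  C=C: 1 × 638 = 638
  F-F: 1 × 159 = 159
  Σ(broken) = 4941 kJ
Bonds formed (products):
  C-C: 3 × 360 = 1080
  C-F: 2 × 498 = 996
  C-H: 8 × 428 = 3424
  Σ(formed) = 5500 kJ
ΔH = Σ(broken) − Σ(formed) = 4941 − 5500 = −559 kJ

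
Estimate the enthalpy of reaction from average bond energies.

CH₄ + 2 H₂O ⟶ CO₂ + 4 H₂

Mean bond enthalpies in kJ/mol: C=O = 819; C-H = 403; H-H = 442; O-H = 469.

ΔH ≈ +82 kJ

Bonds broken (reactants):
  C-H: 4 × 403 = 1612
  O-H: 4 × 469 = 1876
  Σ(broken) = 3488 kJ
Bonds formed (products):
  C=O: 2 × 819 = 1638
  H-H: 4 × 442 = 1768
  Σ(formed) = 3406 kJ
ΔH = Σ(broken) − Σ(formed) = 3488 − 3406 = +82 kJ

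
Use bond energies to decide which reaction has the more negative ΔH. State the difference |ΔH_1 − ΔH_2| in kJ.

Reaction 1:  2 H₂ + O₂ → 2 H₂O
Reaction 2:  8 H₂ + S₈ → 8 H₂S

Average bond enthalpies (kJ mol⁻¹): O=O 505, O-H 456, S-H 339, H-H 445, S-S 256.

Reaction 1, by 613 kJ

Reaction 1:
  Bonds broken (reactants):
    H-H: 2 × 445 = 890
    O=O: 1 × 505 = 505
    Σ(broken) = 1395 kJ
  Bonds formed (products):
    O-H: 4 × 456 = 1824
    Σ(formed) = 1824 kJ
  ΔH_1 = 1395 − 1824 = −429 kJ
Reaction 2:
  Bonds broken (reactants):
    H-H: 8 × 445 = 3560
    S-S: 8 × 256 = 2048
    Σ(broken) = 5608 kJ
  Bonds formed (products):
    S-H: 16 × 339 = 5424
    Σ(formed) = 5424 kJ
  ΔH_2 = 5608 − 5424 = +184 kJ
ΔH_1 − ΔH_2 = −613 kJ, so reaction 1 has the more negative ΔH; |ΔH_1 − ΔH_2| = 613 kJ.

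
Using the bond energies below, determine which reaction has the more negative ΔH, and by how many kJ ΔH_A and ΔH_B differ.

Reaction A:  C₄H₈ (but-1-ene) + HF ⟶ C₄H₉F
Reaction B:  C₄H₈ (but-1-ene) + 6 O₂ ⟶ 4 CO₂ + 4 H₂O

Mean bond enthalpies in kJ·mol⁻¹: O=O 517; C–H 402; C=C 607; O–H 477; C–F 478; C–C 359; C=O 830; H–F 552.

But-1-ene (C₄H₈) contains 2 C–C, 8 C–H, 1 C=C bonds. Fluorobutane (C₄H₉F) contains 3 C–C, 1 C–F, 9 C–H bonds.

Reaction A:
  Bonds broken (reactants):
    C–C: 2 × 359 = 718
    C–H: 8 × 402 = 3216
    C=C: 1 × 607 = 607
    H–F: 1 × 552 = 552
    Σ(broken) = 5093 kJ
  Bonds formed (products):
    C–C: 3 × 359 = 1077
    C–F: 1 × 478 = 478
    C–H: 9 × 402 = 3618
    Σ(formed) = 5173 kJ
  ΔH_A = 5093 − 5173 = −80 kJ
Reaction B:
  Bonds broken (reactants):
    C–C: 2 × 359 = 718
    C–H: 8 × 402 = 3216
    C=C: 1 × 607 = 607
    O=O: 6 × 517 = 3102
    Σ(broken) = 7643 kJ
  Bonds formed (products):
    C=O: 8 × 830 = 6640
    O–H: 8 × 477 = 3816
    Σ(formed) = 10456 kJ
  ΔH_B = 7643 − 10456 = −2813 kJ
ΔH_A − ΔH_B = +2733 kJ, so reaction B has the more negative ΔH; |ΔH_A − ΔH_B| = 2733 kJ.

Reaction B, by 2733 kJ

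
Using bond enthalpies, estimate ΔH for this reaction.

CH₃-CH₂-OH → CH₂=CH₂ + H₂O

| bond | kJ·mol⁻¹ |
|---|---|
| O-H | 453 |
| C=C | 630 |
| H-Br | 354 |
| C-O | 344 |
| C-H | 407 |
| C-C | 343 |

Bonds broken (reactants):
  C-C: 1 × 343 = 343
  C-H: 5 × 407 = 2035
  C-O: 1 × 344 = 344
  O-H: 1 × 453 = 453
  Σ(broken) = 3175 kJ
Bonds formed (products):
  C-H: 4 × 407 = 1628
  C=C: 1 × 630 = 630
  O-H: 2 × 453 = 906
  Σ(formed) = 3164 kJ
ΔH = Σ(broken) − Σ(formed) = 3175 − 3164 = +11 kJ

ΔH ≈ +11 kJ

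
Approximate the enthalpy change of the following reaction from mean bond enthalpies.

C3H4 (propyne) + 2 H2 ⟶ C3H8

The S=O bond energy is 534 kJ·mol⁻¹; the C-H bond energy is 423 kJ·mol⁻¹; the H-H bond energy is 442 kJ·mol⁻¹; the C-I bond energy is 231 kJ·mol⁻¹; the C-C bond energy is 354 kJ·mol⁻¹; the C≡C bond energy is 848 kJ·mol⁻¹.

ΔH ≈ −314 kJ

Bonds broken (reactants):
  C≡C: 1 × 848 = 848
  C-C: 1 × 354 = 354
  C-H: 4 × 423 = 1692
  H-H: 2 × 442 = 884
  Σ(broken) = 3778 kJ
Bonds formed (products):
  C-C: 2 × 354 = 708
  C-H: 8 × 423 = 3384
  Σ(formed) = 4092 kJ
ΔH = Σ(broken) − Σ(formed) = 3778 − 4092 = −314 kJ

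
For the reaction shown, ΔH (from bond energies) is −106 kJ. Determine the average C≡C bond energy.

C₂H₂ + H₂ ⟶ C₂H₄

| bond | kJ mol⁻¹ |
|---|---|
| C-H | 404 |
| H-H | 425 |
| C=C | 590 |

D(C≡C) ≈ 867 kJ/mol

Let D be the C≡C bond energy.
Σ(broken) = 1×D + 2×404 + 1×425 = 1233 + D
Σ(formed) = 4×404 + 1×590 = 2206
ΔH = Σ(broken) − Σ(formed) = (1233 + D) − (2206) = −973 + D
Setting this equal to −106 kJ gives D = 867 kJ/mol.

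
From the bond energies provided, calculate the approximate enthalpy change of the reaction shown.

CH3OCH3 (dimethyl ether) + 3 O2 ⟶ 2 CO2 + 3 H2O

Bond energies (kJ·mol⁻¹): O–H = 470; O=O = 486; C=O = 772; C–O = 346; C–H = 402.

Bonds broken (reactants):
  C–H: 6 × 402 = 2412
  C–O: 2 × 346 = 692
  O=O: 3 × 486 = 1458
  Σ(broken) = 4562 kJ
Bonds formed (products):
  C=O: 4 × 772 = 3088
  O–H: 6 × 470 = 2820
  Σ(formed) = 5908 kJ
ΔH = Σ(broken) − Σ(formed) = 4562 − 5908 = −1346 kJ

ΔH ≈ −1346 kJ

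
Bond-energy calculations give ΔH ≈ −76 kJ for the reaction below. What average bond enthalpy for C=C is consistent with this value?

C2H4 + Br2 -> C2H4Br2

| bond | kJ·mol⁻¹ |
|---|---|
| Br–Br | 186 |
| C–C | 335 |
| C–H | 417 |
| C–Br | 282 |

Let D be the C=C bond energy.
Σ(broken) = 1×186 + 4×417 + 1×D = 1854 + D
Σ(formed) = 2×282 + 1×335 + 4×417 = 2567
ΔH = Σ(broken) − Σ(formed) = (1854 + D) − (2567) = −713 + D
Setting this equal to −76 kJ gives D = 637 kJ/mol.

D(C=C) ≈ 637 kJ/mol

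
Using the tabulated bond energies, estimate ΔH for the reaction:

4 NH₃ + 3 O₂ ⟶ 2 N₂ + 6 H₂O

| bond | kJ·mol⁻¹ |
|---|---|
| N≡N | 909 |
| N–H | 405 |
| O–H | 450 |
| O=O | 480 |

ΔH ≈ −918 kJ

Bonds broken (reactants):
  N–H: 12 × 405 = 4860
  O=O: 3 × 480 = 1440
  Σ(broken) = 6300 kJ
Bonds formed (products):
  N≡N: 2 × 909 = 1818
  O–H: 12 × 450 = 5400
  Σ(formed) = 7218 kJ
ΔH = Σ(broken) − Σ(formed) = 6300 − 7218 = −918 kJ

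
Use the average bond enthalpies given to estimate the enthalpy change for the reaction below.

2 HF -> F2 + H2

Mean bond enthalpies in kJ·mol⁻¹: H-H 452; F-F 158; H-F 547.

ΔH ≈ +484 kJ

Bonds broken (reactants):
  H-F: 2 × 547 = 1094
  Σ(broken) = 1094 kJ
Bonds formed (products):
  F-F: 1 × 158 = 158
  H-H: 1 × 452 = 452
  Σ(formed) = 610 kJ
ΔH = Σ(broken) − Σ(formed) = 1094 − 610 = +484 kJ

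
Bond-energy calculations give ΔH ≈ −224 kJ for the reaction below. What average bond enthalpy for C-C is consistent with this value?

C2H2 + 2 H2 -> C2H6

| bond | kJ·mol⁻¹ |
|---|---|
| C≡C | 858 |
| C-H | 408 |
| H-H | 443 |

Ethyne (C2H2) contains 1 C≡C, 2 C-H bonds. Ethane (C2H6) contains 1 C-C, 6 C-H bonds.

D(C-C) ≈ 336 kJ/mol

Let D be the C-C bond energy.
Σ(broken) = 1×858 + 2×408 + 2×443 = 2560
Σ(formed) = 1×D + 6×408 = 2448 + D
ΔH = Σ(broken) − Σ(formed) = (2560) − (2448 + D) = +112 − D
Setting this equal to −224 kJ gives D = 336 kJ/mol.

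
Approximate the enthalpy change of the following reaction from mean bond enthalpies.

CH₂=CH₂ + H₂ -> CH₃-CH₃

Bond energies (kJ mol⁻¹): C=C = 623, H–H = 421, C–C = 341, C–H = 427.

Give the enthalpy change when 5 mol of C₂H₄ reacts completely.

ΔH = −755 kJ

Bonds broken (reactants):
  C–H: 4 × 427 = 1708
  C=C: 1 × 623 = 623
  H–H: 1 × 421 = 421
  Σ(broken) = 2752 kJ
Bonds formed (products):
  C–C: 1 × 341 = 341
  C–H: 6 × 427 = 2562
  Σ(formed) = 2903 kJ
ΔH = Σ(broken) − Σ(formed) = 2752 − 2903 = −151 kJ
For 5× the reaction as written: 5 × (−151) = −755 kJ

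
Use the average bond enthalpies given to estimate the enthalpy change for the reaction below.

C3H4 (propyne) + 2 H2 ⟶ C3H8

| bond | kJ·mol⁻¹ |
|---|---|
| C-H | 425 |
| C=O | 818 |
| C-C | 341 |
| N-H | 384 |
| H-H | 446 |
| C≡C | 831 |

Bonds broken (reactants):
  C≡C: 1 × 831 = 831
  C-C: 1 × 341 = 341
  C-H: 4 × 425 = 1700
  H-H: 2 × 446 = 892
  Σ(broken) = 3764 kJ
Bonds formed (products):
  C-C: 2 × 341 = 682
  C-H: 8 × 425 = 3400
  Σ(formed) = 4082 kJ
ΔH = Σ(broken) − Σ(formed) = 3764 − 4082 = −318 kJ

ΔH ≈ −318 kJ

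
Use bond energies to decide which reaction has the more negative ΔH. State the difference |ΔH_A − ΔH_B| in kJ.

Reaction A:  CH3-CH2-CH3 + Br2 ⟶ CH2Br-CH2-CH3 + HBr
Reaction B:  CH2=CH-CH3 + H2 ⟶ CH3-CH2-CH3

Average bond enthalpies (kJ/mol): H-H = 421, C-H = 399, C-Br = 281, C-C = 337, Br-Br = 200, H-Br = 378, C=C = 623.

Reaction A:
  Bonds broken (reactants):
    Br-Br: 1 × 200 = 200
    C-C: 2 × 337 = 674
    C-H: 8 × 399 = 3192
    Σ(broken) = 4066 kJ
  Bonds formed (products):
    C-Br: 1 × 281 = 281
    C-C: 2 × 337 = 674
    C-H: 7 × 399 = 2793
    H-Br: 1 × 378 = 378
    Σ(formed) = 4126 kJ
  ΔH_A = 4066 − 4126 = −60 kJ
Reaction B:
  Bonds broken (reactants):
    C-C: 1 × 337 = 337
    C-H: 6 × 399 = 2394
    C=C: 1 × 623 = 623
    H-H: 1 × 421 = 421
    Σ(broken) = 3775 kJ
  Bonds formed (products):
    C-C: 2 × 337 = 674
    C-H: 8 × 399 = 3192
    Σ(formed) = 3866 kJ
  ΔH_B = 3775 − 3866 = −91 kJ
ΔH_A − ΔH_B = +31 kJ, so reaction B has the more negative ΔH; |ΔH_A − ΔH_B| = 31 kJ.

Reaction B, by 31 kJ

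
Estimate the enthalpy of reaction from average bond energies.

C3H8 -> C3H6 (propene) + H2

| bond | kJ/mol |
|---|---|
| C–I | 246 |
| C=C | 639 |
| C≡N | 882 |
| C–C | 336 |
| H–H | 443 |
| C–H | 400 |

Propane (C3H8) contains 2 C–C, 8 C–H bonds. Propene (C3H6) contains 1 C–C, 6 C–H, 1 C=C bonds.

ΔH ≈ +54 kJ

Bonds broken (reactants):
  C–C: 2 × 336 = 672
  C–H: 8 × 400 = 3200
  Σ(broken) = 3872 kJ
Bonds formed (products):
  C–C: 1 × 336 = 336
  C–H: 6 × 400 = 2400
  C=C: 1 × 639 = 639
  H–H: 1 × 443 = 443
  Σ(formed) = 3818 kJ
ΔH = Σ(broken) − Σ(formed) = 3872 − 3818 = +54 kJ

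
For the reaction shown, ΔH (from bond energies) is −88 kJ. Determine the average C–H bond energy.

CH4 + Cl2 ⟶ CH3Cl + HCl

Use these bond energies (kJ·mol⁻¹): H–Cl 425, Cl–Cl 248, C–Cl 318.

Let D be the C–H bond energy.
Σ(broken) = 4×D + 1×248 = 248 + 4D
Σ(formed) = 1×318 + 3×D + 1×425 = 743 + 3D
ΔH = Σ(broken) − Σ(formed) = (248 + 4D) − (743 + 3D) = −495 + D
Setting this equal to −88 kJ gives D = 407 kJ/mol.

D(C–H) ≈ 407 kJ/mol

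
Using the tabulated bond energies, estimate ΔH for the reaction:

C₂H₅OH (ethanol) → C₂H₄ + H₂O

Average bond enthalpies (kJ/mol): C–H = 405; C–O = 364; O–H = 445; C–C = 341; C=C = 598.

ΔH ≈ +67 kJ

Bonds broken (reactants):
  C–C: 1 × 341 = 341
  C–H: 5 × 405 = 2025
  C–O: 1 × 364 = 364
  O–H: 1 × 445 = 445
  Σ(broken) = 3175 kJ
Bonds formed (products):
  C–H: 4 × 405 = 1620
  C=C: 1 × 598 = 598
  O–H: 2 × 445 = 890
  Σ(formed) = 3108 kJ
ΔH = Σ(broken) − Σ(formed) = 3175 − 3108 = +67 kJ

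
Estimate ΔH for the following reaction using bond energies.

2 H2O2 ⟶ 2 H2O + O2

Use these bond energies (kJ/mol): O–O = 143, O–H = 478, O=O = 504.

ΔH ≈ −218 kJ

Bonds broken (reactants):
  O–H: 4 × 478 = 1912
  O–O: 2 × 143 = 286
  Σ(broken) = 2198 kJ
Bonds formed (products):
  O–H: 4 × 478 = 1912
  O=O: 1 × 504 = 504
  Σ(formed) = 2416 kJ
ΔH = Σ(broken) − Σ(formed) = 2198 − 2416 = −218 kJ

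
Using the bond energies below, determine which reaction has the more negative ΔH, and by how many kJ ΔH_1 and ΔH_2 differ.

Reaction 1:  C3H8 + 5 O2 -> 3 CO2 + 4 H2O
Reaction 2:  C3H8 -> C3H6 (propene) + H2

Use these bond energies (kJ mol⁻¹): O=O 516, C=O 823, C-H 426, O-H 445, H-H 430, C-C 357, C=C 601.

Reaction 1:
  Bonds broken (reactants):
    C-C: 2 × 357 = 714
    C-H: 8 × 426 = 3408
    O=O: 5 × 516 = 2580
    Σ(broken) = 6702 kJ
  Bonds formed (products):
    C=O: 6 × 823 = 4938
    O-H: 8 × 445 = 3560
    Σ(formed) = 8498 kJ
  ΔH_1 = 6702 − 8498 = −1796 kJ
Reaction 2:
  Bonds broken (reactants):
    C-C: 2 × 357 = 714
    C-H: 8 × 426 = 3408
    Σ(broken) = 4122 kJ
  Bonds formed (products):
    C-C: 1 × 357 = 357
    C-H: 6 × 426 = 2556
    C=C: 1 × 601 = 601
    H-H: 1 × 430 = 430
    Σ(formed) = 3944 kJ
  ΔH_2 = 4122 − 3944 = +178 kJ
ΔH_1 − ΔH_2 = −1974 kJ, so reaction 1 has the more negative ΔH; |ΔH_1 − ΔH_2| = 1974 kJ.

Reaction 1, by 1974 kJ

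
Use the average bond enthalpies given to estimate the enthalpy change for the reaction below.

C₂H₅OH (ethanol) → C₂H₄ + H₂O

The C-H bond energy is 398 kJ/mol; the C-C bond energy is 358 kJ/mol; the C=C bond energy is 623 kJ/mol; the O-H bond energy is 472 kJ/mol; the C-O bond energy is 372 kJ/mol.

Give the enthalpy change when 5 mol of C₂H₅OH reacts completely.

Bonds broken (reactants):
  C-C: 1 × 358 = 358
  C-H: 5 × 398 = 1990
  C-O: 1 × 372 = 372
  O-H: 1 × 472 = 472
  Σ(broken) = 3192 kJ
Bonds formed (products):
  C-H: 4 × 398 = 1592
  C=C: 1 × 623 = 623
  O-H: 2 × 472 = 944
  Σ(formed) = 3159 kJ
ΔH = Σ(broken) − Σ(formed) = 3192 − 3159 = +33 kJ
For 5× the reaction as written: 5 × (+33) = +165 kJ

ΔH = +165 kJ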